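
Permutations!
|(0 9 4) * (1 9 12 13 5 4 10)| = 15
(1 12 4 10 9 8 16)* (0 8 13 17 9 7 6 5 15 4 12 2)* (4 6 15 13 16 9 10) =(0 8 9 16 1 2)(5 13 17 10 7 15 6) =[8, 2, 0, 3, 4, 13, 5, 15, 9, 16, 7, 11, 12, 17, 14, 6, 1, 10]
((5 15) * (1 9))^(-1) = (1 9)(5 15) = ((1 9)(5 15))^(-1)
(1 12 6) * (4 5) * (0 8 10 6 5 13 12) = [8, 0, 2, 3, 13, 4, 1, 7, 10, 9, 6, 11, 5, 12] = (0 8 10 6 1)(4 13 12 5)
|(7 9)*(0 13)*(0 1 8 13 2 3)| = 6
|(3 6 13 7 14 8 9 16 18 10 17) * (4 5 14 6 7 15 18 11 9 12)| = 120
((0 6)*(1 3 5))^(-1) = (0 6)(1 5 3)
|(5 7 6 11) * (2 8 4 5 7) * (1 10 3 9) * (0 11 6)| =12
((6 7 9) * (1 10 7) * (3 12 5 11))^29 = (1 6 9 7 10)(3 12 5 11)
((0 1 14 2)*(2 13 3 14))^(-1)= (0 2 1)(3 13 14)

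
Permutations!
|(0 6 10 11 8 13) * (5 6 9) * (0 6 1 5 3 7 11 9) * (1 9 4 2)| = 12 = |(1 5 9 3 7 11 8 13 6 10 4 2)|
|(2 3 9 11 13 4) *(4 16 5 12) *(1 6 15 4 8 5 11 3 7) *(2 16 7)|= 24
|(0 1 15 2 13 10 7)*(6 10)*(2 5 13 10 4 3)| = 11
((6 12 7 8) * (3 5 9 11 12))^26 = (3 9 12 8)(5 11 7 6)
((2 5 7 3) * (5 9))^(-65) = (9)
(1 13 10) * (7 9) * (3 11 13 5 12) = (1 5 12 3 11 13 10)(7 9) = [0, 5, 2, 11, 4, 12, 6, 9, 8, 7, 1, 13, 3, 10]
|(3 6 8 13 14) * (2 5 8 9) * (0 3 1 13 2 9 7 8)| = |(0 3 6 7 8 2 5)(1 13 14)| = 21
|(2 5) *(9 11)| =2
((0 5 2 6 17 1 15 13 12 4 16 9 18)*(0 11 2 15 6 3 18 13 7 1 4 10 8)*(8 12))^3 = ((0 5 15 7 1 6 17 4 16 9 13 8)(2 3 18 11)(10 12))^3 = (0 7 17 9)(1 4 13 5)(2 11 18 3)(6 16 8 15)(10 12)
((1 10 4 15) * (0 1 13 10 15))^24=((0 1 15 13 10 4))^24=(15)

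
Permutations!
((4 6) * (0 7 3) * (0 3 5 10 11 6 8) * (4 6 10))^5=(10 11)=((0 7 5 4 8)(10 11))^5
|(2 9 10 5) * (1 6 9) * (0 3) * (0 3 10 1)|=12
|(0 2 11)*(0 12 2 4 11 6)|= 6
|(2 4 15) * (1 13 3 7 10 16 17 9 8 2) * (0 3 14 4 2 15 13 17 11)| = 30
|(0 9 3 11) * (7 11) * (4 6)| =|(0 9 3 7 11)(4 6)| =10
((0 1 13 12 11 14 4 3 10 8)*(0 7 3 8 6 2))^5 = ((0 1 13 12 11 14 4 8 7 3 10 6 2))^5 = (0 14 10 13 8 2 11 3 1 4 6 12 7)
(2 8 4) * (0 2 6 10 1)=(0 2 8 4 6 10 1)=[2, 0, 8, 3, 6, 5, 10, 7, 4, 9, 1]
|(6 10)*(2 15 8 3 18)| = 10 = |(2 15 8 3 18)(6 10)|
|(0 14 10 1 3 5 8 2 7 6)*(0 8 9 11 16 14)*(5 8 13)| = 13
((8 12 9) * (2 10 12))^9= (2 8 9 12 10)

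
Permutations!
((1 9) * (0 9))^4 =(0 9 1)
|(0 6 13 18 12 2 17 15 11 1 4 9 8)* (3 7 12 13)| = |(0 6 3 7 12 2 17 15 11 1 4 9 8)(13 18)| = 26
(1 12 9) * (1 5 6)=(1 12 9 5 6)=[0, 12, 2, 3, 4, 6, 1, 7, 8, 5, 10, 11, 9]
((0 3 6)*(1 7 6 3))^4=((0 1 7 6))^4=(7)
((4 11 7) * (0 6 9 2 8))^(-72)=(11)(0 2 6 8 9)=((0 6 9 2 8)(4 11 7))^(-72)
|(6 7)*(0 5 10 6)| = |(0 5 10 6 7)| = 5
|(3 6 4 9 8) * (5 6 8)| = 4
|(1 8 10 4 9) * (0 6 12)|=|(0 6 12)(1 8 10 4 9)|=15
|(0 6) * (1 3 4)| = 6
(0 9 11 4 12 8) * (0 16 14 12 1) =(0 9 11 4 1)(8 16 14 12) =[9, 0, 2, 3, 1, 5, 6, 7, 16, 11, 10, 4, 8, 13, 12, 15, 14]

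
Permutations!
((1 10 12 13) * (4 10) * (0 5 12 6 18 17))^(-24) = (0 10 12 18 1)(4 5 6 13 17)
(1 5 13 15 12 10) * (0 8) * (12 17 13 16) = (0 8)(1 5 16 12 10)(13 15 17) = [8, 5, 2, 3, 4, 16, 6, 7, 0, 9, 1, 11, 10, 15, 14, 17, 12, 13]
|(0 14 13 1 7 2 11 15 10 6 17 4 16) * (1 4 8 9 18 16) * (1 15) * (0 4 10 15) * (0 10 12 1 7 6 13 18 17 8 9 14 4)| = 66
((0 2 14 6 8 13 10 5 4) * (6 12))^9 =(0 4 5 10 13 8 6 12 14 2)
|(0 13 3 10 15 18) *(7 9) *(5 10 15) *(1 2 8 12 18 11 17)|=|(0 13 3 15 11 17 1 2 8 12 18)(5 10)(7 9)|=22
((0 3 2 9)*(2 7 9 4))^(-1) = (0 9 7 3)(2 4)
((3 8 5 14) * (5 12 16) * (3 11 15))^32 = (16)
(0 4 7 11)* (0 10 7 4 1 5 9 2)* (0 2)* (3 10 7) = [1, 5, 2, 10, 4, 9, 6, 11, 8, 0, 3, 7] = (0 1 5 9)(3 10)(7 11)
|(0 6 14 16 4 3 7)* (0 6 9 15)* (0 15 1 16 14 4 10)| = |(0 9 1 16 10)(3 7 6 4)| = 20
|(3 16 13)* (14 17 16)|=|(3 14 17 16 13)|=5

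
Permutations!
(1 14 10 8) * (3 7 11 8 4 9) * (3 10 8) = [0, 14, 2, 7, 9, 5, 6, 11, 1, 10, 4, 3, 12, 13, 8] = (1 14 8)(3 7 11)(4 9 10)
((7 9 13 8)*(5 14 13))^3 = ((5 14 13 8 7 9))^3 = (5 8)(7 14)(9 13)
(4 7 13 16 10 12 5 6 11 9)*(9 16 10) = [0, 1, 2, 3, 7, 6, 11, 13, 8, 4, 12, 16, 5, 10, 14, 15, 9] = (4 7 13 10 12 5 6 11 16 9)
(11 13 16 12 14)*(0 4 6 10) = [4, 1, 2, 3, 6, 5, 10, 7, 8, 9, 0, 13, 14, 16, 11, 15, 12] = (0 4 6 10)(11 13 16 12 14)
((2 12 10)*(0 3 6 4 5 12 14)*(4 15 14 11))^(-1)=((0 3 6 15 14)(2 11 4 5 12 10))^(-1)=(0 14 15 6 3)(2 10 12 5 4 11)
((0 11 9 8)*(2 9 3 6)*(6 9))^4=(0 8 9 3 11)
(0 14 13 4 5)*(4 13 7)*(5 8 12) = (0 14 7 4 8 12 5) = [14, 1, 2, 3, 8, 0, 6, 4, 12, 9, 10, 11, 5, 13, 7]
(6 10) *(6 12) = (6 10 12) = [0, 1, 2, 3, 4, 5, 10, 7, 8, 9, 12, 11, 6]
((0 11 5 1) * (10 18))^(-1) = ((0 11 5 1)(10 18))^(-1) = (0 1 5 11)(10 18)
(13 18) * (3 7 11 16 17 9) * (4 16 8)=(3 7 11 8 4 16 17 9)(13 18)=[0, 1, 2, 7, 16, 5, 6, 11, 4, 3, 10, 8, 12, 18, 14, 15, 17, 9, 13]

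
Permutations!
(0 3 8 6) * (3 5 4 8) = (0 5 4 8 6) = [5, 1, 2, 3, 8, 4, 0, 7, 6]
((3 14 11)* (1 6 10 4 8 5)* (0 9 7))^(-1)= (0 7 9)(1 5 8 4 10 6)(3 11 14)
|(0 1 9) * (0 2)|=|(0 1 9 2)|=4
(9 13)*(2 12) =[0, 1, 12, 3, 4, 5, 6, 7, 8, 13, 10, 11, 2, 9] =(2 12)(9 13)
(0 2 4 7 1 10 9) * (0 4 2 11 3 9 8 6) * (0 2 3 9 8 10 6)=(0 11 9 4 7 1 6 2 3 8)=[11, 6, 3, 8, 7, 5, 2, 1, 0, 4, 10, 9]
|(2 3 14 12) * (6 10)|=4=|(2 3 14 12)(6 10)|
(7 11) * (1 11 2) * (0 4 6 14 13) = (0 4 6 14 13)(1 11 7 2) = [4, 11, 1, 3, 6, 5, 14, 2, 8, 9, 10, 7, 12, 0, 13]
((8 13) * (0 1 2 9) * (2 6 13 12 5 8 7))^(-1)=((0 1 6 13 7 2 9)(5 8 12))^(-1)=(0 9 2 7 13 6 1)(5 12 8)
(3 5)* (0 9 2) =(0 9 2)(3 5) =[9, 1, 0, 5, 4, 3, 6, 7, 8, 2]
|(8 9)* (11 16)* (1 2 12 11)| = 10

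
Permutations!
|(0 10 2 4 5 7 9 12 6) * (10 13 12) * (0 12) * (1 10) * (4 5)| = |(0 13)(1 10 2 5 7 9)(6 12)| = 6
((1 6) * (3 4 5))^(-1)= ((1 6)(3 4 5))^(-1)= (1 6)(3 5 4)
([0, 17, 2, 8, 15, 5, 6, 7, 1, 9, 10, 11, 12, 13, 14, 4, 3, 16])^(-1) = [0, 8, 2, 16, 15, 5, 6, 7, 3, 9, 10, 11, 12, 13, 14, 4, 17, 1]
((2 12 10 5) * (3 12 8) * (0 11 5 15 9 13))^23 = ((0 11 5 2 8 3 12 10 15 9 13))^23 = (0 11 5 2 8 3 12 10 15 9 13)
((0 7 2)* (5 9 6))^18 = (9)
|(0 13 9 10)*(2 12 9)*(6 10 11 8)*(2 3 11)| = 21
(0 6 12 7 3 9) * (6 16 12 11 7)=[16, 1, 2, 9, 4, 5, 11, 3, 8, 0, 10, 7, 6, 13, 14, 15, 12]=(0 16 12 6 11 7 3 9)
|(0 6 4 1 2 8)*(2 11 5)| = 8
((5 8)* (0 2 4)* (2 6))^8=(8)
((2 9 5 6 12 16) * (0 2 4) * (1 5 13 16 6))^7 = (0 2 9 13 16 4)(1 5)(6 12)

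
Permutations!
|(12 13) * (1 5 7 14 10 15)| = 6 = |(1 5 7 14 10 15)(12 13)|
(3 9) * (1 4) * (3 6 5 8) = (1 4)(3 9 6 5 8) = [0, 4, 2, 9, 1, 8, 5, 7, 3, 6]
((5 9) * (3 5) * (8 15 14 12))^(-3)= (8 15 14 12)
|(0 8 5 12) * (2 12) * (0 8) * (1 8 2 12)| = 5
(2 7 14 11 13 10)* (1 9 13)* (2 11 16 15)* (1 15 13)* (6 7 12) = (1 9)(2 12 6 7 14 16 13 10 11 15) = [0, 9, 12, 3, 4, 5, 7, 14, 8, 1, 11, 15, 6, 10, 16, 2, 13]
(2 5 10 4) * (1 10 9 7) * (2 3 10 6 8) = (1 6 8 2 5 9 7)(3 10 4) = [0, 6, 5, 10, 3, 9, 8, 1, 2, 7, 4]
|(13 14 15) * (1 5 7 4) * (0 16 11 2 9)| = |(0 16 11 2 9)(1 5 7 4)(13 14 15)| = 60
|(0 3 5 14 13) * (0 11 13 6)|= |(0 3 5 14 6)(11 13)|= 10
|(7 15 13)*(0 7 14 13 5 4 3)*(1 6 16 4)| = |(0 7 15 5 1 6 16 4 3)(13 14)| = 18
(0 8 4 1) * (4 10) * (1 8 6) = [6, 0, 2, 3, 8, 5, 1, 7, 10, 9, 4] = (0 6 1)(4 8 10)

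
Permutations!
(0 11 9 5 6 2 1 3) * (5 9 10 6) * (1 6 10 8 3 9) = (0 11 8 3)(1 9)(2 6) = [11, 9, 6, 0, 4, 5, 2, 7, 3, 1, 10, 8]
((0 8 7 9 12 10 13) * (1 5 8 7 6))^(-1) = (0 13 10 12 9 7)(1 6 8 5) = ((0 7 9 12 10 13)(1 5 8 6))^(-1)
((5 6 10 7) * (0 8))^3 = (0 8)(5 7 10 6)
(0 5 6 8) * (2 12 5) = (0 2 12 5 6 8) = [2, 1, 12, 3, 4, 6, 8, 7, 0, 9, 10, 11, 5]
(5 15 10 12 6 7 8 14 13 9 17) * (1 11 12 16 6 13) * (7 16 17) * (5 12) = (1 11 5 15 10 17 12 13 9 7 8 14)(6 16) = [0, 11, 2, 3, 4, 15, 16, 8, 14, 7, 17, 5, 13, 9, 1, 10, 6, 12]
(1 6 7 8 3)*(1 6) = [0, 1, 2, 6, 4, 5, 7, 8, 3] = (3 6 7 8)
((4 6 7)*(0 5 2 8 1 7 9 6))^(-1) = ((0 5 2 8 1 7 4)(6 9))^(-1) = (0 4 7 1 8 2 5)(6 9)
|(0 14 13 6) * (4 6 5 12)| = 7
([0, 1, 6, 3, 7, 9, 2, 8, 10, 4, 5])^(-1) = [0, 1, 6, 3, 9, 10, 2, 4, 7, 5, 8]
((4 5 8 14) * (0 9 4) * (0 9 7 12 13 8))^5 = (0 14 7 9 12 4 13 5 8)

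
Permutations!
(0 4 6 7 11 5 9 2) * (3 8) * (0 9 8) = (0 4 6 7 11 5 8 3)(2 9) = [4, 1, 9, 0, 6, 8, 7, 11, 3, 2, 10, 5]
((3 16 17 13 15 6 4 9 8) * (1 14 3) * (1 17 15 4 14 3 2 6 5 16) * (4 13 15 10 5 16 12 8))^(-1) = ((1 3)(2 6 14)(4 9)(5 12 8 17 15 16 10))^(-1) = (1 3)(2 14 6)(4 9)(5 10 16 15 17 8 12)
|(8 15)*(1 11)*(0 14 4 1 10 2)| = 14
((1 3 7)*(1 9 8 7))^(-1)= ((1 3)(7 9 8))^(-1)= (1 3)(7 8 9)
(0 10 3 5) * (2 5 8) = [10, 1, 5, 8, 4, 0, 6, 7, 2, 9, 3] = (0 10 3 8 2 5)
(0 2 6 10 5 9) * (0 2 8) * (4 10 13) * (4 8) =[4, 1, 6, 3, 10, 9, 13, 7, 0, 2, 5, 11, 12, 8] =(0 4 10 5 9 2 6 13 8)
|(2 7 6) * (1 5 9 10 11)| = |(1 5 9 10 11)(2 7 6)| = 15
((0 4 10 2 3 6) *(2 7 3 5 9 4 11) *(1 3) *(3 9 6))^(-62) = ((0 11 2 5 6)(1 9 4 10 7))^(-62) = (0 5 11 6 2)(1 10 9 7 4)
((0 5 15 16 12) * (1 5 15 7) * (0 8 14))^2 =((0 15 16 12 8 14)(1 5 7))^2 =(0 16 8)(1 7 5)(12 14 15)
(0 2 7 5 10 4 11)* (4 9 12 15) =(0 2 7 5 10 9 12 15 4 11) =[2, 1, 7, 3, 11, 10, 6, 5, 8, 12, 9, 0, 15, 13, 14, 4]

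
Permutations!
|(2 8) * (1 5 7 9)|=4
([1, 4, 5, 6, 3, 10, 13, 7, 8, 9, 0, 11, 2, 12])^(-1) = (0 10 5 2 12 13 6 3 4 1)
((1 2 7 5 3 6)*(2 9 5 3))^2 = ((1 9 5 2 7 3 6))^2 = (1 5 7 6 9 2 3)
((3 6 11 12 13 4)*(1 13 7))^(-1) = (1 7 12 11 6 3 4 13)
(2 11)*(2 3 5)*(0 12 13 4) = (0 12 13 4)(2 11 3 5) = [12, 1, 11, 5, 0, 2, 6, 7, 8, 9, 10, 3, 13, 4]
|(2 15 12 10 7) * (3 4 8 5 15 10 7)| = |(2 10 3 4 8 5 15 12 7)| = 9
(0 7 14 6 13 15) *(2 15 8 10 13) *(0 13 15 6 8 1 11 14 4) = [7, 11, 6, 3, 0, 5, 2, 4, 10, 9, 15, 14, 12, 1, 8, 13] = (0 7 4)(1 11 14 8 10 15 13)(2 6)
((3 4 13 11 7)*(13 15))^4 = (3 11 15)(4 7 13)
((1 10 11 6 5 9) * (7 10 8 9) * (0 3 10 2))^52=(0 6)(1 8 9)(2 11)(3 5)(7 10)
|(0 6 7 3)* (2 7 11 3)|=4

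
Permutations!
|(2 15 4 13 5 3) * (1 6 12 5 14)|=10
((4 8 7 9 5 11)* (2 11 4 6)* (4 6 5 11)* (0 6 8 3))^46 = (0 6 2 4 3)(5 8 7 9 11)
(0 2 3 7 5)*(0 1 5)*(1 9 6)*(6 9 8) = (9)(0 2 3 7)(1 5 8 6) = [2, 5, 3, 7, 4, 8, 1, 0, 6, 9]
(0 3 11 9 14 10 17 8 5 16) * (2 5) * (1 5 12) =[3, 5, 12, 11, 4, 16, 6, 7, 2, 14, 17, 9, 1, 13, 10, 15, 0, 8] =(0 3 11 9 14 10 17 8 2 12 1 5 16)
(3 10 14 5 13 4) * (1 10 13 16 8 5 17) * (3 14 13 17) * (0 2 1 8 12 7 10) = (0 2 1)(3 17 8 5 16 12 7 10 13 4 14) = [2, 0, 1, 17, 14, 16, 6, 10, 5, 9, 13, 11, 7, 4, 3, 15, 12, 8]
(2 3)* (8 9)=(2 3)(8 9)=[0, 1, 3, 2, 4, 5, 6, 7, 9, 8]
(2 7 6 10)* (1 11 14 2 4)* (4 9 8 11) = (1 4)(2 7 6 10 9 8 11 14) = [0, 4, 7, 3, 1, 5, 10, 6, 11, 8, 9, 14, 12, 13, 2]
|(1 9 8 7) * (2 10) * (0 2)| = 12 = |(0 2 10)(1 9 8 7)|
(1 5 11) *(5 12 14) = (1 12 14 5 11) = [0, 12, 2, 3, 4, 11, 6, 7, 8, 9, 10, 1, 14, 13, 5]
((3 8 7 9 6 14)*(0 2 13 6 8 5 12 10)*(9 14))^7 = ((0 2 13 6 9 8 7 14 3 5 12 10))^7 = (0 14 13 5 9 10 7 2 3 6 12 8)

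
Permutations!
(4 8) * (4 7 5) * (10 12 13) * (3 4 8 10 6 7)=(3 4 10 12 13 6 7 5 8)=[0, 1, 2, 4, 10, 8, 7, 5, 3, 9, 12, 11, 13, 6]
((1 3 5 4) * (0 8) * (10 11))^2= (11)(1 5)(3 4)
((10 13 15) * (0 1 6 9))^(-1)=(0 9 6 1)(10 15 13)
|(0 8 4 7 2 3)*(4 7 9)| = 10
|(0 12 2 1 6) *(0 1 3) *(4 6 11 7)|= 20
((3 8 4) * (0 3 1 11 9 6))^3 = ((0 3 8 4 1 11 9 6))^3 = (0 4 9 3 1 6 8 11)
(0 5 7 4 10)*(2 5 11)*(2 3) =(0 11 3 2 5 7 4 10) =[11, 1, 5, 2, 10, 7, 6, 4, 8, 9, 0, 3]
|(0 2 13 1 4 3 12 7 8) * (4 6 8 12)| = |(0 2 13 1 6 8)(3 4)(7 12)| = 6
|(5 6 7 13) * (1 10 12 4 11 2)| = |(1 10 12 4 11 2)(5 6 7 13)| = 12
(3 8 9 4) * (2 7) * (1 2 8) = [0, 2, 7, 1, 3, 5, 6, 8, 9, 4] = (1 2 7 8 9 4 3)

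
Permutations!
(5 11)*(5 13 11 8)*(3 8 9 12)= [0, 1, 2, 8, 4, 9, 6, 7, 5, 12, 10, 13, 3, 11]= (3 8 5 9 12)(11 13)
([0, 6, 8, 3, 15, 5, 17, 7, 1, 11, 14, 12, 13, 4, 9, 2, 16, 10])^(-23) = [0, 10, 6, 3, 8, 5, 14, 7, 17, 13, 11, 4, 15, 2, 12, 1, 16, 9]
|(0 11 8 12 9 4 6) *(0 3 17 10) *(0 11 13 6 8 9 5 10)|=35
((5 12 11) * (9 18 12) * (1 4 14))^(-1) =(1 14 4)(5 11 12 18 9)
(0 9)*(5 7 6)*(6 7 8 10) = [9, 1, 2, 3, 4, 8, 5, 7, 10, 0, 6] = (0 9)(5 8 10 6)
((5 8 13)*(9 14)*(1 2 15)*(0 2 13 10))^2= ((0 2 15 1 13 5 8 10)(9 14))^2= (0 15 13 8)(1 5 10 2)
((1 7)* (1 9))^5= ((1 7 9))^5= (1 9 7)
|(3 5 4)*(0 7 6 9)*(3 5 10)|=4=|(0 7 6 9)(3 10)(4 5)|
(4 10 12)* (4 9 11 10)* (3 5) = (3 5)(9 11 10 12) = [0, 1, 2, 5, 4, 3, 6, 7, 8, 11, 12, 10, 9]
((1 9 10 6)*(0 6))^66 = (0 6 1 9 10)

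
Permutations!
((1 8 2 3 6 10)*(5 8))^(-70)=(10)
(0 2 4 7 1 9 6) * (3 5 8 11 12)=(0 2 4 7 1 9 6)(3 5 8 11 12)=[2, 9, 4, 5, 7, 8, 0, 1, 11, 6, 10, 12, 3]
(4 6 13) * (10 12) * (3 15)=(3 15)(4 6 13)(10 12)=[0, 1, 2, 15, 6, 5, 13, 7, 8, 9, 12, 11, 10, 4, 14, 3]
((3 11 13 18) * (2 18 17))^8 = (2 3 13)(11 17 18)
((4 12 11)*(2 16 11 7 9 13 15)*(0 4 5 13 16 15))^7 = ((0 4 12 7 9 16 11 5 13)(2 15))^7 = (0 5 16 7 4 13 11 9 12)(2 15)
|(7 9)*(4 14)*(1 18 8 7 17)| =|(1 18 8 7 9 17)(4 14)| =6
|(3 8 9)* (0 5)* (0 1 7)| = |(0 5 1 7)(3 8 9)| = 12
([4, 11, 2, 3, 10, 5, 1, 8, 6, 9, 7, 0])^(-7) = (0 4 10 7 8 6 1 11)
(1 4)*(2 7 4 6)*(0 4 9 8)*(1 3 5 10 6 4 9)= (0 9 8)(1 4 3 5 10 6 2 7)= [9, 4, 7, 5, 3, 10, 2, 1, 0, 8, 6]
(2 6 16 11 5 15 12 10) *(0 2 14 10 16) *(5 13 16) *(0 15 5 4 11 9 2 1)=(0 1)(2 6 15 12 4 11 13 16 9)(10 14)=[1, 0, 6, 3, 11, 5, 15, 7, 8, 2, 14, 13, 4, 16, 10, 12, 9]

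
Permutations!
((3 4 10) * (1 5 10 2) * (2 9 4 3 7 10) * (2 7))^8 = ((1 5 7 10 2)(4 9))^8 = (1 10 5 2 7)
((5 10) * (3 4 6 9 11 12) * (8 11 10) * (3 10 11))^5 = (3 12 4 10 6 5 9 8 11)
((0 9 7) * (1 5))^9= ((0 9 7)(1 5))^9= (9)(1 5)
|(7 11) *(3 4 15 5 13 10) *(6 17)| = 6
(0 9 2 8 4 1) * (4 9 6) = (0 6 4 1)(2 8 9) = [6, 0, 8, 3, 1, 5, 4, 7, 9, 2]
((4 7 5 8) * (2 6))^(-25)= ((2 6)(4 7 5 8))^(-25)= (2 6)(4 8 5 7)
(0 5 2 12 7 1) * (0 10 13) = (0 5 2 12 7 1 10 13) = [5, 10, 12, 3, 4, 2, 6, 1, 8, 9, 13, 11, 7, 0]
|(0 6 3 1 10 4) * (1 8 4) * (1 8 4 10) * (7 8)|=12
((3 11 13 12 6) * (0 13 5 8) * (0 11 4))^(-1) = ((0 13 12 6 3 4)(5 8 11))^(-1) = (0 4 3 6 12 13)(5 11 8)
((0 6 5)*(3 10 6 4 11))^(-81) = (0 3 5 11 6 4 10)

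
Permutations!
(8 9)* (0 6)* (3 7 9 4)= [6, 1, 2, 7, 3, 5, 0, 9, 4, 8]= (0 6)(3 7 9 8 4)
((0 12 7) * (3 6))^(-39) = (12)(3 6)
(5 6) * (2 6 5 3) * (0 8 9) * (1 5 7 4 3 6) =[8, 5, 1, 2, 3, 7, 6, 4, 9, 0] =(0 8 9)(1 5 7 4 3 2)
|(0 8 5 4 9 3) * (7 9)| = 7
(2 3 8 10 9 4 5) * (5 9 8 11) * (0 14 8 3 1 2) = (0 14 8 10 3 11 5)(1 2)(4 9) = [14, 2, 1, 11, 9, 0, 6, 7, 10, 4, 3, 5, 12, 13, 8]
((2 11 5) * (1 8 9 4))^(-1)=(1 4 9 8)(2 5 11)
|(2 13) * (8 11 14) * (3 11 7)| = 10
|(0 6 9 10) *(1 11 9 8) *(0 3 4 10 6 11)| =|(0 11 9 6 8 1)(3 4 10)| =6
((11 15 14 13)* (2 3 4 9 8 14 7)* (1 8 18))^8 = ((1 8 14 13 11 15 7 2 3 4 9 18))^8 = (1 3 11)(2 13 18)(4 15 8)(7 14 9)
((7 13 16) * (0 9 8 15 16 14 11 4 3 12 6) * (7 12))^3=((0 9 8 15 16 12 6)(3 7 13 14 11 4))^3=(0 15 6 8 12 9 16)(3 14)(4 13)(7 11)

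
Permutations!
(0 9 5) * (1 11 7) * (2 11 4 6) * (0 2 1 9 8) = [8, 4, 11, 3, 6, 2, 1, 9, 0, 5, 10, 7] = (0 8)(1 4 6)(2 11 7 9 5)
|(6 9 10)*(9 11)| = 4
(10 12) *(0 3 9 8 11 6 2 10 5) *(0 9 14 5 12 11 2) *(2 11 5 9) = [3, 1, 10, 14, 4, 2, 0, 7, 11, 8, 5, 6, 12, 13, 9] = (0 3 14 9 8 11 6)(2 10 5)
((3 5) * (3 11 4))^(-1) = ((3 5 11 4))^(-1) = (3 4 11 5)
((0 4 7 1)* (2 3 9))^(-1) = (0 1 7 4)(2 9 3)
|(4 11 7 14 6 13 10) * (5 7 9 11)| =14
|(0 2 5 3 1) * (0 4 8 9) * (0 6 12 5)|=|(0 2)(1 4 8 9 6 12 5 3)|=8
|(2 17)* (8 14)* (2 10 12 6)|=|(2 17 10 12 6)(8 14)|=10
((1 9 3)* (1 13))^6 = (1 3)(9 13)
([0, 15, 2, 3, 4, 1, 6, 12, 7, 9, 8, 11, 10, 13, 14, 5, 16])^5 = (16)(1 5 15)(7 12 10 8)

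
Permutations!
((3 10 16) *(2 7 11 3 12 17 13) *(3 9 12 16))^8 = (2 7 11 9 12 17 13)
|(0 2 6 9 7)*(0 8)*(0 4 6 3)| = 15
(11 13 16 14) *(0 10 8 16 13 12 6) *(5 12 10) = (0 5 12 6)(8 16 14 11 10) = [5, 1, 2, 3, 4, 12, 0, 7, 16, 9, 8, 10, 6, 13, 11, 15, 14]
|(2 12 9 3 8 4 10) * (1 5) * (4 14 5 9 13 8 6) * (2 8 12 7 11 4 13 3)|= |(1 9 2 7 11 4 10 8 14 5)(3 6 13 12)|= 20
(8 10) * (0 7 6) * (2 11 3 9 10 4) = [7, 1, 11, 9, 2, 5, 0, 6, 4, 10, 8, 3] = (0 7 6)(2 11 3 9 10 8 4)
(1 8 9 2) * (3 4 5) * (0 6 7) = (0 6 7)(1 8 9 2)(3 4 5) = [6, 8, 1, 4, 5, 3, 7, 0, 9, 2]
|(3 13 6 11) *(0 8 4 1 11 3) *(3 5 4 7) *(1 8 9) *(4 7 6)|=|(0 9 1 11)(3 13 4 8 6 5 7)|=28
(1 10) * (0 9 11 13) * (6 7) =(0 9 11 13)(1 10)(6 7) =[9, 10, 2, 3, 4, 5, 7, 6, 8, 11, 1, 13, 12, 0]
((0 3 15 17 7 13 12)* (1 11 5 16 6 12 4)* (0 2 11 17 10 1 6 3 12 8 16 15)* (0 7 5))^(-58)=((0 12 2 11)(1 17 5 15 10)(3 7 13 4 6 8 16))^(-58)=(0 2)(1 5 10 17 15)(3 8 4 7 16 6 13)(11 12)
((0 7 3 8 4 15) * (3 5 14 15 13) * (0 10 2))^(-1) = ((0 7 5 14 15 10 2)(3 8 4 13))^(-1) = (0 2 10 15 14 5 7)(3 13 4 8)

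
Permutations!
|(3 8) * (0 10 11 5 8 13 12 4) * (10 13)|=|(0 13 12 4)(3 10 11 5 8)|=20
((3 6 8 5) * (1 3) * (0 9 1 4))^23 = (0 4 5 8 6 3 1 9)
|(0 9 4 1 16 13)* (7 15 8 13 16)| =8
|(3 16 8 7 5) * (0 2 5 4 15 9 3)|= 21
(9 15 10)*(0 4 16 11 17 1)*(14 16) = (0 4 14 16 11 17 1)(9 15 10) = [4, 0, 2, 3, 14, 5, 6, 7, 8, 15, 9, 17, 12, 13, 16, 10, 11, 1]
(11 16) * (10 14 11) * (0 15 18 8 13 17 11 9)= (0 15 18 8 13 17 11 16 10 14 9)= [15, 1, 2, 3, 4, 5, 6, 7, 13, 0, 14, 16, 12, 17, 9, 18, 10, 11, 8]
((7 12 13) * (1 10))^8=((1 10)(7 12 13))^8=(7 13 12)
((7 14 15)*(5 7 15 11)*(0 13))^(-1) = (15)(0 13)(5 11 14 7)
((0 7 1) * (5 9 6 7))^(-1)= (0 1 7 6 9 5)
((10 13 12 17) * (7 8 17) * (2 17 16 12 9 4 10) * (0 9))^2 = (17)(0 4 13 9 10)(7 16)(8 12)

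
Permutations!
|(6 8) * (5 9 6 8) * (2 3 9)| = 5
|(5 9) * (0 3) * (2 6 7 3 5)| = 7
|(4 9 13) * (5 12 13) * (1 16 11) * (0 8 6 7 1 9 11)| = 6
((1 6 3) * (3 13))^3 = (1 3 13 6)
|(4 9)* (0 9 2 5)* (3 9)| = 6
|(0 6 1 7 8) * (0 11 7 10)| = 12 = |(0 6 1 10)(7 8 11)|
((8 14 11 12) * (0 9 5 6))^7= ((0 9 5 6)(8 14 11 12))^7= (0 6 5 9)(8 12 11 14)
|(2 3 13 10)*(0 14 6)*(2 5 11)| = 6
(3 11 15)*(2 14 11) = (2 14 11 15 3) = [0, 1, 14, 2, 4, 5, 6, 7, 8, 9, 10, 15, 12, 13, 11, 3]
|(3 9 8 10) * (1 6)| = 4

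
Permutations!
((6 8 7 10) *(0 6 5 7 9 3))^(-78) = (10)(0 8 3 6 9)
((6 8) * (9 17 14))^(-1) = (6 8)(9 14 17)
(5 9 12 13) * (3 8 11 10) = (3 8 11 10)(5 9 12 13) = [0, 1, 2, 8, 4, 9, 6, 7, 11, 12, 3, 10, 13, 5]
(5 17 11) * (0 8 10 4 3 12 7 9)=[8, 1, 2, 12, 3, 17, 6, 9, 10, 0, 4, 5, 7, 13, 14, 15, 16, 11]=(0 8 10 4 3 12 7 9)(5 17 11)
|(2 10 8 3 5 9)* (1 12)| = 6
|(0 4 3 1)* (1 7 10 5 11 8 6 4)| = |(0 1)(3 7 10 5 11 8 6 4)| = 8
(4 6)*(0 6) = (0 6 4) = [6, 1, 2, 3, 0, 5, 4]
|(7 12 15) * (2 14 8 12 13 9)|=|(2 14 8 12 15 7 13 9)|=8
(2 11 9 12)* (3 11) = [0, 1, 3, 11, 4, 5, 6, 7, 8, 12, 10, 9, 2] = (2 3 11 9 12)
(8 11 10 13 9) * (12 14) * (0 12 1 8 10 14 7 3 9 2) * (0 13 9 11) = (0 12 7 3 11 14 1 8)(2 13)(9 10) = [12, 8, 13, 11, 4, 5, 6, 3, 0, 10, 9, 14, 7, 2, 1]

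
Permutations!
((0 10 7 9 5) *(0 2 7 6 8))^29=((0 10 6 8)(2 7 9 5))^29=(0 10 6 8)(2 7 9 5)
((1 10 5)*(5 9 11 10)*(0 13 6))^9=(13)(1 5)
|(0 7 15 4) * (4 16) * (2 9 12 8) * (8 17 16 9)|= |(0 7 15 9 12 17 16 4)(2 8)|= 8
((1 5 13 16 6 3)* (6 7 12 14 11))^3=(1 16 14 3 13 12 6 5 7 11)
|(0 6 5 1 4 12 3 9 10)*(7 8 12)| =11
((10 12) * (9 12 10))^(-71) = (9 12)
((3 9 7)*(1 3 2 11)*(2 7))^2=((1 3 9 2 11))^2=(1 9 11 3 2)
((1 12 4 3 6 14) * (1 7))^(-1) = ((1 12 4 3 6 14 7))^(-1) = (1 7 14 6 3 4 12)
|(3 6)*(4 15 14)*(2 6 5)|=|(2 6 3 5)(4 15 14)|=12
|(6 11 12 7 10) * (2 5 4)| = |(2 5 4)(6 11 12 7 10)| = 15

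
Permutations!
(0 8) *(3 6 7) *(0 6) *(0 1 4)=(0 8 6 7 3 1 4)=[8, 4, 2, 1, 0, 5, 7, 3, 6]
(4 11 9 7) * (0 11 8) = (0 11 9 7 4 8) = [11, 1, 2, 3, 8, 5, 6, 4, 0, 7, 10, 9]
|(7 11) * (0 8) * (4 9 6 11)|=10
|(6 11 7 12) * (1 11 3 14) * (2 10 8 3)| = |(1 11 7 12 6 2 10 8 3 14)| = 10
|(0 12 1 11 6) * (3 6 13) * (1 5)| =|(0 12 5 1 11 13 3 6)| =8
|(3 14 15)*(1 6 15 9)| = 6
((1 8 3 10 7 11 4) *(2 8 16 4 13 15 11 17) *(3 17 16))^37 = (1 3 10 7 16 4)(2 8 17)(11 13 15)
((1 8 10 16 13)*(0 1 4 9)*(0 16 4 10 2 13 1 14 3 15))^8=(16)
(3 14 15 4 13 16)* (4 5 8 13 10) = (3 14 15 5 8 13 16)(4 10) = [0, 1, 2, 14, 10, 8, 6, 7, 13, 9, 4, 11, 12, 16, 15, 5, 3]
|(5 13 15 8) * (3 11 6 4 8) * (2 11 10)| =10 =|(2 11 6 4 8 5 13 15 3 10)|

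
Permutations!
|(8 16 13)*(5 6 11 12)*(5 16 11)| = 10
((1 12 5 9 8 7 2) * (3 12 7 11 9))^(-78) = (12)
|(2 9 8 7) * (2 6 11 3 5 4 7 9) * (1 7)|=14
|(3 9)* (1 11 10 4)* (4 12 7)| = 6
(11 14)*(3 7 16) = [0, 1, 2, 7, 4, 5, 6, 16, 8, 9, 10, 14, 12, 13, 11, 15, 3] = (3 7 16)(11 14)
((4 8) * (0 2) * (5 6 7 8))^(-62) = ((0 2)(4 5 6 7 8))^(-62) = (4 7 5 8 6)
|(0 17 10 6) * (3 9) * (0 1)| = |(0 17 10 6 1)(3 9)| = 10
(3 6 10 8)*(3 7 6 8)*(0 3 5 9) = (0 3 8 7 6 10 5 9) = [3, 1, 2, 8, 4, 9, 10, 6, 7, 0, 5]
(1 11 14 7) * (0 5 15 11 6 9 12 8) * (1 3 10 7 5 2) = (0 2 1 6 9 12 8)(3 10 7)(5 15 11 14) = [2, 6, 1, 10, 4, 15, 9, 3, 0, 12, 7, 14, 8, 13, 5, 11]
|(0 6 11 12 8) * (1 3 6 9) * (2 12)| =9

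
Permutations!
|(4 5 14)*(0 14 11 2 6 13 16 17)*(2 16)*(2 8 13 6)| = |(0 14 4 5 11 16 17)(8 13)| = 14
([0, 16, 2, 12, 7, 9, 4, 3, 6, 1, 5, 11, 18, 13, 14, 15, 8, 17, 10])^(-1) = [0, 9, 2, 7, 6, 10, 8, 4, 16, 5, 18, 11, 3, 13, 14, 15, 1, 17, 12]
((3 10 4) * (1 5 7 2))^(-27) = (10)(1 5 7 2)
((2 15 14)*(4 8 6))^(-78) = ((2 15 14)(4 8 6))^(-78) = (15)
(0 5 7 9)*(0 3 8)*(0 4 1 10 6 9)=[5, 10, 2, 8, 1, 7, 9, 0, 4, 3, 6]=(0 5 7)(1 10 6 9 3 8 4)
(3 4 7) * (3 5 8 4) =(4 7 5 8) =[0, 1, 2, 3, 7, 8, 6, 5, 4]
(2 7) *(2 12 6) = (2 7 12 6) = [0, 1, 7, 3, 4, 5, 2, 12, 8, 9, 10, 11, 6]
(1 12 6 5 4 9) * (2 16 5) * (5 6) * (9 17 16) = (1 12 5 4 17 16 6 2 9) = [0, 12, 9, 3, 17, 4, 2, 7, 8, 1, 10, 11, 5, 13, 14, 15, 6, 16]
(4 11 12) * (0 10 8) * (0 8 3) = (0 10 3)(4 11 12) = [10, 1, 2, 0, 11, 5, 6, 7, 8, 9, 3, 12, 4]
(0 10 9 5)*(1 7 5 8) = (0 10 9 8 1 7 5) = [10, 7, 2, 3, 4, 0, 6, 5, 1, 8, 9]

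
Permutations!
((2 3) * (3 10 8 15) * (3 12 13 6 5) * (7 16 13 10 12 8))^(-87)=(2 7 6)(3 10 13)(5 12 16)(8 15)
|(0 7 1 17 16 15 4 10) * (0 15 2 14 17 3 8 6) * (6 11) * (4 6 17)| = 14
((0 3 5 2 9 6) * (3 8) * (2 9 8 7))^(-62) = (0 2 3 9)(5 6 7 8)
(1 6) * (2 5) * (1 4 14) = (1 6 4 14)(2 5) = [0, 6, 5, 3, 14, 2, 4, 7, 8, 9, 10, 11, 12, 13, 1]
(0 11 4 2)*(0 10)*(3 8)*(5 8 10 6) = (0 11 4 2 6 5 8 3 10) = [11, 1, 6, 10, 2, 8, 5, 7, 3, 9, 0, 4]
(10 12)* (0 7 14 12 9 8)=(0 7 14 12 10 9 8)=[7, 1, 2, 3, 4, 5, 6, 14, 0, 8, 9, 11, 10, 13, 12]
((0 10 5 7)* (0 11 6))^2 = ((0 10 5 7 11 6))^2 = (0 5 11)(6 10 7)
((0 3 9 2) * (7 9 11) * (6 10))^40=(0 9 11)(2 7 3)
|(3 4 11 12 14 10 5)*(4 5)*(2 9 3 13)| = |(2 9 3 5 13)(4 11 12 14 10)| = 5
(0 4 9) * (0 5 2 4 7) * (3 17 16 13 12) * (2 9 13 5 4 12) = (0 7)(2 12 3 17 16 5 9 4 13) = [7, 1, 12, 17, 13, 9, 6, 0, 8, 4, 10, 11, 3, 2, 14, 15, 5, 16]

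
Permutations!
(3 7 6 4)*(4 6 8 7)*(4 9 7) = (3 9 7 8 4) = [0, 1, 2, 9, 3, 5, 6, 8, 4, 7]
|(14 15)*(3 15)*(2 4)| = |(2 4)(3 15 14)| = 6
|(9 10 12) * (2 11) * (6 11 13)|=|(2 13 6 11)(9 10 12)|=12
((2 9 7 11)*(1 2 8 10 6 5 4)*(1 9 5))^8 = (1 10 11 9 5)(2 6 8 7 4)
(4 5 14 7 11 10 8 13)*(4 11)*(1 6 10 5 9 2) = (1 6 10 8 13 11 5 14 7 4 9 2) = [0, 6, 1, 3, 9, 14, 10, 4, 13, 2, 8, 5, 12, 11, 7]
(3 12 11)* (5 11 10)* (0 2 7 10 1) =(0 2 7 10 5 11 3 12 1) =[2, 0, 7, 12, 4, 11, 6, 10, 8, 9, 5, 3, 1]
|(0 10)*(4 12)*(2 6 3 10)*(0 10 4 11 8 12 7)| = |(0 2 6 3 4 7)(8 12 11)| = 6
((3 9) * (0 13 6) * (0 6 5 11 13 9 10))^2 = (0 3)(5 13 11)(9 10) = ((0 9 3 10)(5 11 13))^2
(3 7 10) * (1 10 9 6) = (1 10 3 7 9 6) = [0, 10, 2, 7, 4, 5, 1, 9, 8, 6, 3]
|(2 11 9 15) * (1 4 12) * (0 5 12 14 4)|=|(0 5 12 1)(2 11 9 15)(4 14)|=4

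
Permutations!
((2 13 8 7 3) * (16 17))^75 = ((2 13 8 7 3)(16 17))^75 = (16 17)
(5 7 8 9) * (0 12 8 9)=(0 12 8)(5 7 9)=[12, 1, 2, 3, 4, 7, 6, 9, 0, 5, 10, 11, 8]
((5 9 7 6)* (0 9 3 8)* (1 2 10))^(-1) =(0 8 3 5 6 7 9)(1 10 2)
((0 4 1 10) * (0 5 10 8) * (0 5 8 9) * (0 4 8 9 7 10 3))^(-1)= ((0 8 5 3)(1 7 10 9 4))^(-1)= (0 3 5 8)(1 4 9 10 7)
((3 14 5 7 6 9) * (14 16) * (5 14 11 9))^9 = (3 16 11 9)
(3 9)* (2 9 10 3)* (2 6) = [0, 1, 9, 10, 4, 5, 2, 7, 8, 6, 3] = (2 9 6)(3 10)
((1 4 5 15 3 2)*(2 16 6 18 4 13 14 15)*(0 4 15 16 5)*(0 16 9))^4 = ((0 4 16 6 18 15 3 5 2 1 13 14 9))^4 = (0 18 2 9 6 5 14 16 3 13 4 15 1)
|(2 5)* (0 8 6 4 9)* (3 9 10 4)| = 10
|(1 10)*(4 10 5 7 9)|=6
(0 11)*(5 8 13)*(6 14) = (0 11)(5 8 13)(6 14) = [11, 1, 2, 3, 4, 8, 14, 7, 13, 9, 10, 0, 12, 5, 6]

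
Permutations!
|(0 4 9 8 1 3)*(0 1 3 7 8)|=|(0 4 9)(1 7 8 3)|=12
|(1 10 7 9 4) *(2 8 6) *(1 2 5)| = |(1 10 7 9 4 2 8 6 5)| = 9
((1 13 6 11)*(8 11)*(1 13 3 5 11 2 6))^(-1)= (1 13 11 5 3)(2 8 6)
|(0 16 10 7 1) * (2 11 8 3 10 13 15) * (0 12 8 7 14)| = |(0 16 13 15 2 11 7 1 12 8 3 10 14)| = 13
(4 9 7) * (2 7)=(2 7 4 9)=[0, 1, 7, 3, 9, 5, 6, 4, 8, 2]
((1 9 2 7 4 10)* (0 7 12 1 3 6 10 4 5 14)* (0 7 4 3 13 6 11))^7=((0 4 3 11)(1 9 2 12)(5 14 7)(6 10 13))^7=(0 11 3 4)(1 12 2 9)(5 14 7)(6 10 13)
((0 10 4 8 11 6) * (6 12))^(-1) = ((0 10 4 8 11 12 6))^(-1) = (0 6 12 11 8 4 10)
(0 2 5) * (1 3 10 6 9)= [2, 3, 5, 10, 4, 0, 9, 7, 8, 1, 6]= (0 2 5)(1 3 10 6 9)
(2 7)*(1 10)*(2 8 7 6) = (1 10)(2 6)(7 8) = [0, 10, 6, 3, 4, 5, 2, 8, 7, 9, 1]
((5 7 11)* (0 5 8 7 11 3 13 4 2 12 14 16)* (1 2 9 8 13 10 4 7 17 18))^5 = (0 3 17 14 13 9 2 5 10 18 16 7 8 12 11 4 1)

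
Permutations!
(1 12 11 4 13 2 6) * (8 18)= (1 12 11 4 13 2 6)(8 18)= [0, 12, 6, 3, 13, 5, 1, 7, 18, 9, 10, 4, 11, 2, 14, 15, 16, 17, 8]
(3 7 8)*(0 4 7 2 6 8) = (0 4 7)(2 6 8 3) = [4, 1, 6, 2, 7, 5, 8, 0, 3]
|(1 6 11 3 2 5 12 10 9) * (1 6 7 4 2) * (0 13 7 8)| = |(0 13 7 4 2 5 12 10 9 6 11 3 1 8)| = 14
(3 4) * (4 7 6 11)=[0, 1, 2, 7, 3, 5, 11, 6, 8, 9, 10, 4]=(3 7 6 11 4)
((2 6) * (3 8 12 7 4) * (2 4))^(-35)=(12)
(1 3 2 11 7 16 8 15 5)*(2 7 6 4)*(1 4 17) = [0, 3, 11, 7, 2, 4, 17, 16, 15, 9, 10, 6, 12, 13, 14, 5, 8, 1] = (1 3 7 16 8 15 5 4 2 11 6 17)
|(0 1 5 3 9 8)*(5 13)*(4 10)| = 14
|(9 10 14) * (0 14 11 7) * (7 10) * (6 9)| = 10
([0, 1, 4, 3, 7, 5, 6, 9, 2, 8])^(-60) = (9)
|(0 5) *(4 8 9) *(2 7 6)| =|(0 5)(2 7 6)(4 8 9)| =6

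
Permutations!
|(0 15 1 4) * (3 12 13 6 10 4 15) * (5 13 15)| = |(0 3 12 15 1 5 13 6 10 4)| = 10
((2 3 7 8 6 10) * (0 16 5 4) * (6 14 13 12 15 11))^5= (0 16 5 4)(2 13 10 14 6 8 11 7 15 3 12)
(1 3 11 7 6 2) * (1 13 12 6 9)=(1 3 11 7 9)(2 13 12 6)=[0, 3, 13, 11, 4, 5, 2, 9, 8, 1, 10, 7, 6, 12]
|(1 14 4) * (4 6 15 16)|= |(1 14 6 15 16 4)|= 6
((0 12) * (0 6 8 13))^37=((0 12 6 8 13))^37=(0 6 13 12 8)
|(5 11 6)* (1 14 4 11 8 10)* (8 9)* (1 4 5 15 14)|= |(4 11 6 15 14 5 9 8 10)|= 9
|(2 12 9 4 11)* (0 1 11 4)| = 6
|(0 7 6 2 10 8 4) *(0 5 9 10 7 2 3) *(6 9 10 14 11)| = 8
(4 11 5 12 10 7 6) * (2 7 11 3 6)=(2 7)(3 6 4)(5 12 10 11)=[0, 1, 7, 6, 3, 12, 4, 2, 8, 9, 11, 5, 10]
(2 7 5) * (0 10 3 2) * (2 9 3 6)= [10, 1, 7, 9, 4, 0, 2, 5, 8, 3, 6]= (0 10 6 2 7 5)(3 9)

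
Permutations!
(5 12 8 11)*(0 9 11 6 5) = [9, 1, 2, 3, 4, 12, 5, 7, 6, 11, 10, 0, 8] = (0 9 11)(5 12 8 6)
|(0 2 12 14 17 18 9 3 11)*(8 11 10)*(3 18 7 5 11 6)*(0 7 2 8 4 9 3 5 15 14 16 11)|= |(0 8 6 5)(2 12 16 11 7 15 14 17)(3 10 4 9 18)|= 40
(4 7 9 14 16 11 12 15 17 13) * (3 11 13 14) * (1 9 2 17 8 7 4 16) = (1 9 3 11 12 15 8 7 2 17 14)(13 16) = [0, 9, 17, 11, 4, 5, 6, 2, 7, 3, 10, 12, 15, 16, 1, 8, 13, 14]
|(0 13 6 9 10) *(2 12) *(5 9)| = 6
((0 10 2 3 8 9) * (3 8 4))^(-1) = (0 9 8 2 10)(3 4)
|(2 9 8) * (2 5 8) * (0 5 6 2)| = 6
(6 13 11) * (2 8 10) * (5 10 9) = (2 8 9 5 10)(6 13 11) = [0, 1, 8, 3, 4, 10, 13, 7, 9, 5, 2, 6, 12, 11]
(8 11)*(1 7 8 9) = (1 7 8 11 9) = [0, 7, 2, 3, 4, 5, 6, 8, 11, 1, 10, 9]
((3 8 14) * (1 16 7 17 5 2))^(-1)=((1 16 7 17 5 2)(3 8 14))^(-1)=(1 2 5 17 7 16)(3 14 8)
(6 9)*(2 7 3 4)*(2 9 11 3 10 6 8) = (2 7 10 6 11 3 4 9 8) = [0, 1, 7, 4, 9, 5, 11, 10, 2, 8, 6, 3]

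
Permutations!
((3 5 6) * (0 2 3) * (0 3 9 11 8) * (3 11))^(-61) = (0 3 11 2 5 8 9 6) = ((0 2 9 3 5 6 11 8))^(-61)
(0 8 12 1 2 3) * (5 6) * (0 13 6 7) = (0 8 12 1 2 3 13 6 5 7) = [8, 2, 3, 13, 4, 7, 5, 0, 12, 9, 10, 11, 1, 6]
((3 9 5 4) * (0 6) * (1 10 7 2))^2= (1 7)(2 10)(3 5)(4 9)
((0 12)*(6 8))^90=(12)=((0 12)(6 8))^90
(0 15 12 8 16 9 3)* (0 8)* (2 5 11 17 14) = (0 15 12)(2 5 11 17 14)(3 8 16 9) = [15, 1, 5, 8, 4, 11, 6, 7, 16, 3, 10, 17, 0, 13, 2, 12, 9, 14]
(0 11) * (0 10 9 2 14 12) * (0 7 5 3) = (0 11 10 9 2 14 12 7 5 3) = [11, 1, 14, 0, 4, 3, 6, 5, 8, 2, 9, 10, 7, 13, 12]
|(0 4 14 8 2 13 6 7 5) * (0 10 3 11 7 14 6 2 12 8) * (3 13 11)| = |(0 4 6 14)(2 11 7 5 10 13)(8 12)| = 12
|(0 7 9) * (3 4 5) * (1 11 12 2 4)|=|(0 7 9)(1 11 12 2 4 5 3)|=21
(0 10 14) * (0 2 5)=(0 10 14 2 5)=[10, 1, 5, 3, 4, 0, 6, 7, 8, 9, 14, 11, 12, 13, 2]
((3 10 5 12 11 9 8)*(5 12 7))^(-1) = ((3 10 12 11 9 8)(5 7))^(-1) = (3 8 9 11 12 10)(5 7)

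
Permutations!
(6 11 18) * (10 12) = (6 11 18)(10 12) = [0, 1, 2, 3, 4, 5, 11, 7, 8, 9, 12, 18, 10, 13, 14, 15, 16, 17, 6]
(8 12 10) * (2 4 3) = (2 4 3)(8 12 10) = [0, 1, 4, 2, 3, 5, 6, 7, 12, 9, 8, 11, 10]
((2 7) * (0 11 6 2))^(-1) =((0 11 6 2 7))^(-1) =(0 7 2 6 11)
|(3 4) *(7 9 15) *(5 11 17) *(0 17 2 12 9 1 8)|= |(0 17 5 11 2 12 9 15 7 1 8)(3 4)|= 22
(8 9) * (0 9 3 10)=(0 9 8 3 10)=[9, 1, 2, 10, 4, 5, 6, 7, 3, 8, 0]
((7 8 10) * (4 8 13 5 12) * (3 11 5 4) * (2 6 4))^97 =(2 13 7 10 8 4 6)(3 11 5 12)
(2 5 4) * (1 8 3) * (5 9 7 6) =(1 8 3)(2 9 7 6 5 4) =[0, 8, 9, 1, 2, 4, 5, 6, 3, 7]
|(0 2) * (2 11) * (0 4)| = |(0 11 2 4)| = 4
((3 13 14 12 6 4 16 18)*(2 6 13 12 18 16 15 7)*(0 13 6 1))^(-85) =((0 13 14 18 3 12 6 4 15 7 2 1))^(-85) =(0 1 2 7 15 4 6 12 3 18 14 13)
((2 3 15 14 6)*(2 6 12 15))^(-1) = ((2 3)(12 15 14))^(-1) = (2 3)(12 14 15)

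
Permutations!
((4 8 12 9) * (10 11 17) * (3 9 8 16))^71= (3 16 4 9)(8 12)(10 17 11)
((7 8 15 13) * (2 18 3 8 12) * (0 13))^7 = ((0 13 7 12 2 18 3 8 15))^7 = (0 8 18 12 13 15 3 2 7)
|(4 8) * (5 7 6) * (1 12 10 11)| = |(1 12 10 11)(4 8)(5 7 6)| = 12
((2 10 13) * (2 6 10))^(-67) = (6 13 10)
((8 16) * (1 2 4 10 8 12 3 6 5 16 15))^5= ((1 2 4 10 8 15)(3 6 5 16 12))^5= (16)(1 15 8 10 4 2)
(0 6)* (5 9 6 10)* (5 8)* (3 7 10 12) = [12, 1, 2, 7, 4, 9, 0, 10, 5, 6, 8, 11, 3] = (0 12 3 7 10 8 5 9 6)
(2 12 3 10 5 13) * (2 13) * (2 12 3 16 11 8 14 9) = (2 3 10 5 12 16 11 8 14 9) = [0, 1, 3, 10, 4, 12, 6, 7, 14, 2, 5, 8, 16, 13, 9, 15, 11]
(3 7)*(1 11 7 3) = (1 11 7) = [0, 11, 2, 3, 4, 5, 6, 1, 8, 9, 10, 7]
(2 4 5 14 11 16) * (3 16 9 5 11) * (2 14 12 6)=(2 4 11 9 5 12 6)(3 16 14)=[0, 1, 4, 16, 11, 12, 2, 7, 8, 5, 10, 9, 6, 13, 3, 15, 14]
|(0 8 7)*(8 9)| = 4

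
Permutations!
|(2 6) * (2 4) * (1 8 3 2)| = 6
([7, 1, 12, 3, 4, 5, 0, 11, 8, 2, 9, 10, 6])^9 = [7, 1, 12, 3, 4, 5, 0, 11, 8, 2, 9, 10, 6]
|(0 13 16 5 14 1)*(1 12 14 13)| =6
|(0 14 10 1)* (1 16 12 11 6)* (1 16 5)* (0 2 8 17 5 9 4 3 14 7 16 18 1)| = 60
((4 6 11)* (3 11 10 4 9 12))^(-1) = ((3 11 9 12)(4 6 10))^(-1) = (3 12 9 11)(4 10 6)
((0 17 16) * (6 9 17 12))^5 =(0 16 17 9 6 12)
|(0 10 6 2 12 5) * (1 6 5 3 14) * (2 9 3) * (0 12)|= |(0 10 5 12 2)(1 6 9 3 14)|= 5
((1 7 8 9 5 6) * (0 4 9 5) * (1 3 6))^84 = (9)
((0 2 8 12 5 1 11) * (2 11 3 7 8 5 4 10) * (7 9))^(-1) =(0 11)(1 5 2 10 4 12 8 7 9 3)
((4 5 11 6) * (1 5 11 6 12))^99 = ((1 5 6 4 11 12))^99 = (1 4)(5 11)(6 12)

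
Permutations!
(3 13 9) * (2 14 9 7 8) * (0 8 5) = (0 8 2 14 9 3 13 7 5) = [8, 1, 14, 13, 4, 0, 6, 5, 2, 3, 10, 11, 12, 7, 9]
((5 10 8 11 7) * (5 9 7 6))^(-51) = ((5 10 8 11 6)(7 9))^(-51) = (5 6 11 8 10)(7 9)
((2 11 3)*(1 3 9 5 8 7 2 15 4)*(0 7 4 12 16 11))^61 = (0 7 2)(1 3 15 12 16 11 9 5 8 4)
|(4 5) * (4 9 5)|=2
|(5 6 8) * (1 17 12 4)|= 12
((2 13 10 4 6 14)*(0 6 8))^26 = (0 14 13 4)(2 10 8 6)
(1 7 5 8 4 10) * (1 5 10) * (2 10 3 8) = [0, 7, 10, 8, 1, 2, 6, 3, 4, 9, 5] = (1 7 3 8 4)(2 10 5)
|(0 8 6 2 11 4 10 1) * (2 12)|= 9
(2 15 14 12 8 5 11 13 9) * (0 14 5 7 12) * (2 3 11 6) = (0 14)(2 15 5 6)(3 11 13 9)(7 12 8) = [14, 1, 15, 11, 4, 6, 2, 12, 7, 3, 10, 13, 8, 9, 0, 5]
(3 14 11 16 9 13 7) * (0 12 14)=(0 12 14 11 16 9 13 7 3)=[12, 1, 2, 0, 4, 5, 6, 3, 8, 13, 10, 16, 14, 7, 11, 15, 9]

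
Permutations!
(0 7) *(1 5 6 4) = (0 7)(1 5 6 4) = [7, 5, 2, 3, 1, 6, 4, 0]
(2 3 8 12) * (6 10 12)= (2 3 8 6 10 12)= [0, 1, 3, 8, 4, 5, 10, 7, 6, 9, 12, 11, 2]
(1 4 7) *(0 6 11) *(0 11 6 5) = (11)(0 5)(1 4 7) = [5, 4, 2, 3, 7, 0, 6, 1, 8, 9, 10, 11]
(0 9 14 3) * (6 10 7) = (0 9 14 3)(6 10 7) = [9, 1, 2, 0, 4, 5, 10, 6, 8, 14, 7, 11, 12, 13, 3]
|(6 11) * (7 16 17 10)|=|(6 11)(7 16 17 10)|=4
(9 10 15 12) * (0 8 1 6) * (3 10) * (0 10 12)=(0 8 1 6 10 15)(3 12 9)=[8, 6, 2, 12, 4, 5, 10, 7, 1, 3, 15, 11, 9, 13, 14, 0]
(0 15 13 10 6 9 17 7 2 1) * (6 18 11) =(0 15 13 10 18 11 6 9 17 7 2 1) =[15, 0, 1, 3, 4, 5, 9, 2, 8, 17, 18, 6, 12, 10, 14, 13, 16, 7, 11]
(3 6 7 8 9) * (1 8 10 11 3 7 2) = (1 8 9 7 10 11 3 6 2) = [0, 8, 1, 6, 4, 5, 2, 10, 9, 7, 11, 3]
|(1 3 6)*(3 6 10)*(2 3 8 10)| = |(1 6)(2 3)(8 10)| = 2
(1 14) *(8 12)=(1 14)(8 12)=[0, 14, 2, 3, 4, 5, 6, 7, 12, 9, 10, 11, 8, 13, 1]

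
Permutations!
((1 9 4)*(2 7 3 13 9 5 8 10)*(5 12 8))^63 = ((1 12 8 10 2 7 3 13 9 4))^63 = (1 10 3 4 8 7 9 12 2 13)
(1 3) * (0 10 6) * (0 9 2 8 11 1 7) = (0 10 6 9 2 8 11 1 3 7) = [10, 3, 8, 7, 4, 5, 9, 0, 11, 2, 6, 1]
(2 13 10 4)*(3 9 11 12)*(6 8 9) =(2 13 10 4)(3 6 8 9 11 12) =[0, 1, 13, 6, 2, 5, 8, 7, 9, 11, 4, 12, 3, 10]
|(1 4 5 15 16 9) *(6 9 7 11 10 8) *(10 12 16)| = 8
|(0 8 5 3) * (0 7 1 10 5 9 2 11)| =|(0 8 9 2 11)(1 10 5 3 7)| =5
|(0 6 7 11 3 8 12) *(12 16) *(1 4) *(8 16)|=|(0 6 7 11 3 16 12)(1 4)|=14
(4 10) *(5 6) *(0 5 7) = (0 5 6 7)(4 10) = [5, 1, 2, 3, 10, 6, 7, 0, 8, 9, 4]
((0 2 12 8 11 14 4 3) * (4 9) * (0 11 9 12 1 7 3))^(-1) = ((0 2 1 7 3 11 14 12 8 9 4))^(-1) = (0 4 9 8 12 14 11 3 7 1 2)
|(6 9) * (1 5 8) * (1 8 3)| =|(1 5 3)(6 9)| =6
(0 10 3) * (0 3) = [10, 1, 2, 3, 4, 5, 6, 7, 8, 9, 0] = (0 10)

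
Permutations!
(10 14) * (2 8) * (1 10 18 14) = (1 10)(2 8)(14 18) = [0, 10, 8, 3, 4, 5, 6, 7, 2, 9, 1, 11, 12, 13, 18, 15, 16, 17, 14]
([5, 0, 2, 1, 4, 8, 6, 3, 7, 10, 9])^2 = [8, 5, 2, 0, 4, 7, 6, 1, 3, 9, 10]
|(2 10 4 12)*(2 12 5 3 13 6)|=7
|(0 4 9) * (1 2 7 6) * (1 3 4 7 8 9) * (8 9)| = |(0 7 6 3 4 1 2 9)| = 8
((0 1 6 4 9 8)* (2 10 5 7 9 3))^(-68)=(0 9 5 2 4 1 8 7 10 3 6)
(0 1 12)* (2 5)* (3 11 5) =(0 1 12)(2 3 11 5) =[1, 12, 3, 11, 4, 2, 6, 7, 8, 9, 10, 5, 0]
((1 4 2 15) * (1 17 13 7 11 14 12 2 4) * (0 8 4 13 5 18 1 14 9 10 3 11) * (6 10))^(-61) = (0 7 13 4 8)(1 2 5 14 15 18 12 17)(3 10 6 9 11)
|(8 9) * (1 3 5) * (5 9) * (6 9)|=6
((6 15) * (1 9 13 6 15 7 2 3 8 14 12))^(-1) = (15)(1 12 14 8 3 2 7 6 13 9)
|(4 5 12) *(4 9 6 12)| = 6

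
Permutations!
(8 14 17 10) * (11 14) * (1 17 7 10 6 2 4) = (1 17 6 2 4)(7 10 8 11 14) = [0, 17, 4, 3, 1, 5, 2, 10, 11, 9, 8, 14, 12, 13, 7, 15, 16, 6]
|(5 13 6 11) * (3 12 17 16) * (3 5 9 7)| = |(3 12 17 16 5 13 6 11 9 7)| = 10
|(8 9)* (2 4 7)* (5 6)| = 6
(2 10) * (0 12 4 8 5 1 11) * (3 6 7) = (0 12 4 8 5 1 11)(2 10)(3 6 7) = [12, 11, 10, 6, 8, 1, 7, 3, 5, 9, 2, 0, 4]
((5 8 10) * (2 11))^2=((2 11)(5 8 10))^2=(11)(5 10 8)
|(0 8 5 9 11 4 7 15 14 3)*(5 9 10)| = 18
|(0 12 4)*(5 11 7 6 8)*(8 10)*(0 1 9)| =|(0 12 4 1 9)(5 11 7 6 10 8)| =30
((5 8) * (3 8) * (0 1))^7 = ((0 1)(3 8 5))^7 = (0 1)(3 8 5)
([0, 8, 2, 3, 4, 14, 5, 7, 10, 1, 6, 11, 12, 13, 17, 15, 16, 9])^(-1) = (1 9 17 14 5 6 10 8)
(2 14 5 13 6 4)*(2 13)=(2 14 5)(4 13 6)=[0, 1, 14, 3, 13, 2, 4, 7, 8, 9, 10, 11, 12, 6, 5]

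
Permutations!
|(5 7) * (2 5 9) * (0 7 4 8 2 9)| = 4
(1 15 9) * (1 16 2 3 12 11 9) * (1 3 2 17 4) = (1 15 3 12 11 9 16 17 4) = [0, 15, 2, 12, 1, 5, 6, 7, 8, 16, 10, 9, 11, 13, 14, 3, 17, 4]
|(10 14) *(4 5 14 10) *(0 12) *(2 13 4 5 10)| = 4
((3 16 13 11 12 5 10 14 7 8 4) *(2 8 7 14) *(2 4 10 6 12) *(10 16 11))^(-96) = (16)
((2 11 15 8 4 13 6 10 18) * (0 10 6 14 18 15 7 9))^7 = ((0 10 15 8 4 13 14 18 2 11 7 9))^7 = (0 18 15 11 4 9 14 10 2 8 7 13)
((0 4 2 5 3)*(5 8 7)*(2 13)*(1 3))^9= (13)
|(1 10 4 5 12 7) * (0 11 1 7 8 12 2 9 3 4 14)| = 10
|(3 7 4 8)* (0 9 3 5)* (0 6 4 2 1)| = 12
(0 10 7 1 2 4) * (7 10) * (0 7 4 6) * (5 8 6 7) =(10)(0 4 5 8 6)(1 2 7) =[4, 2, 7, 3, 5, 8, 0, 1, 6, 9, 10]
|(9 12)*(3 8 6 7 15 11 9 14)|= 9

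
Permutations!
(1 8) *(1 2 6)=[0, 8, 6, 3, 4, 5, 1, 7, 2]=(1 8 2 6)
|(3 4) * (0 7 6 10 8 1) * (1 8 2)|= |(0 7 6 10 2 1)(3 4)|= 6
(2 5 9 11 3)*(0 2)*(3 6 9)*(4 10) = (0 2 5 3)(4 10)(6 9 11) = [2, 1, 5, 0, 10, 3, 9, 7, 8, 11, 4, 6]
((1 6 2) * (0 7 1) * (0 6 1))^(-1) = ((0 7)(2 6))^(-1) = (0 7)(2 6)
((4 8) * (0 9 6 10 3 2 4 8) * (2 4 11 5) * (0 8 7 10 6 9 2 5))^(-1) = (0 11 2)(3 10 7 8 4)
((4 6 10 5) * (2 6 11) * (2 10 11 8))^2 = ((2 6 11 10 5 4 8))^2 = (2 11 5 8 6 10 4)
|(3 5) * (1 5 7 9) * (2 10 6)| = 15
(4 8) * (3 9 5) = (3 9 5)(4 8) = [0, 1, 2, 9, 8, 3, 6, 7, 4, 5]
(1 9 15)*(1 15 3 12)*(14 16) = (1 9 3 12)(14 16) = [0, 9, 2, 12, 4, 5, 6, 7, 8, 3, 10, 11, 1, 13, 16, 15, 14]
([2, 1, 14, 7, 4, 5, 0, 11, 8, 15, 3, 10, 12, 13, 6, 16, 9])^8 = [0, 1, 2, 3, 4, 5, 6, 7, 8, 16, 10, 11, 12, 13, 14, 9, 15]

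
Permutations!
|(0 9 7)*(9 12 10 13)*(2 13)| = 7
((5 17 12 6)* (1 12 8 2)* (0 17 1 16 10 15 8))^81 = ((0 17)(1 12 6 5)(2 16 10 15 8))^81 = (0 17)(1 12 6 5)(2 16 10 15 8)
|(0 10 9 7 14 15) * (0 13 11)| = 8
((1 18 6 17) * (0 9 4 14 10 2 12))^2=(0 4 10 12 9 14 2)(1 6)(17 18)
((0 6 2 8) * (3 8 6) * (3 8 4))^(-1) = ((0 8)(2 6)(3 4))^(-1) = (0 8)(2 6)(3 4)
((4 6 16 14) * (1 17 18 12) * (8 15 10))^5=((1 17 18 12)(4 6 16 14)(8 15 10))^5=(1 17 18 12)(4 6 16 14)(8 10 15)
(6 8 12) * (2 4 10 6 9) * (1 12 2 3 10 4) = (1 12 9 3 10 6 8 2) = [0, 12, 1, 10, 4, 5, 8, 7, 2, 3, 6, 11, 9]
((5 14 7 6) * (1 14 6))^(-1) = (1 7 14)(5 6)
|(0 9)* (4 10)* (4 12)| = |(0 9)(4 10 12)| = 6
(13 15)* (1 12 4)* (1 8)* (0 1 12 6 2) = (0 1 6 2)(4 8 12)(13 15) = [1, 6, 0, 3, 8, 5, 2, 7, 12, 9, 10, 11, 4, 15, 14, 13]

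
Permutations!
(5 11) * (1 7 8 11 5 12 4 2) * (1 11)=(1 7 8)(2 11 12 4)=[0, 7, 11, 3, 2, 5, 6, 8, 1, 9, 10, 12, 4]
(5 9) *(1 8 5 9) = (9)(1 8 5) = [0, 8, 2, 3, 4, 1, 6, 7, 5, 9]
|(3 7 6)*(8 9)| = 6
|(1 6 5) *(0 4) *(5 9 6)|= 2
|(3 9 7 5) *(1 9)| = 5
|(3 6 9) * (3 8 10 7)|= 6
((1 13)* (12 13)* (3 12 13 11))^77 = (1 13)(3 11 12)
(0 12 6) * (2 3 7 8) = [12, 1, 3, 7, 4, 5, 0, 8, 2, 9, 10, 11, 6] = (0 12 6)(2 3 7 8)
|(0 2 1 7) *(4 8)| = 4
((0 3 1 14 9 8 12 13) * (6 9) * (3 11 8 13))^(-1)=((0 11 8 12 3 1 14 6 9 13))^(-1)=(0 13 9 6 14 1 3 12 8 11)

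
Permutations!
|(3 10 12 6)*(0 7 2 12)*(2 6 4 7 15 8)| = 10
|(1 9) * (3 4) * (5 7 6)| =|(1 9)(3 4)(5 7 6)| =6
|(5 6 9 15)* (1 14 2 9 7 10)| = 9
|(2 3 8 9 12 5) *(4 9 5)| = |(2 3 8 5)(4 9 12)| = 12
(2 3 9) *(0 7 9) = (0 7 9 2 3) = [7, 1, 3, 0, 4, 5, 6, 9, 8, 2]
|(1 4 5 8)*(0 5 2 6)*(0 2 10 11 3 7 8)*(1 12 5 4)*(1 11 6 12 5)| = |(0 4 10 6 2 12 1 11 3 7 8 5)| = 12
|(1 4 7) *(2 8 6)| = 3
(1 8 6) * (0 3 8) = (0 3 8 6 1) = [3, 0, 2, 8, 4, 5, 1, 7, 6]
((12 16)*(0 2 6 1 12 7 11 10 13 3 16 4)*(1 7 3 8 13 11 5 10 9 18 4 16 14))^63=(0 7 11 4 6 10 18 2 5 9)(1 3 12 14 16)(8 13)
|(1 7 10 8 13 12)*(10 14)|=|(1 7 14 10 8 13 12)|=7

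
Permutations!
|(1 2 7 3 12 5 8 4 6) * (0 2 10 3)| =|(0 2 7)(1 10 3 12 5 8 4 6)| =24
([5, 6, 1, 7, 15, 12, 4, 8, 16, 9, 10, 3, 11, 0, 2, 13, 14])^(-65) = [1, 7, 3, 13, 16, 6, 8, 0, 5, 9, 10, 15, 4, 2, 11, 14, 12]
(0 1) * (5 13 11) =(0 1)(5 13 11) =[1, 0, 2, 3, 4, 13, 6, 7, 8, 9, 10, 5, 12, 11]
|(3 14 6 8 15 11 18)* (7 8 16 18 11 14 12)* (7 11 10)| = 11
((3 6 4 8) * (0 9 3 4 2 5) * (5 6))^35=(0 5 3 9)(2 6)(4 8)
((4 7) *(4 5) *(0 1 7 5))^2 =(0 7 1)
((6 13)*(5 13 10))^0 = ((5 13 6 10))^0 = (13)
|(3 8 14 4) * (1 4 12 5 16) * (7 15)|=8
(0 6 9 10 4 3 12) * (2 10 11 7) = (0 6 9 11 7 2 10 4 3 12) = [6, 1, 10, 12, 3, 5, 9, 2, 8, 11, 4, 7, 0]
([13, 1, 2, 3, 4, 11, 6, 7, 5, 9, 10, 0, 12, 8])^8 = (0 5 13 11 8)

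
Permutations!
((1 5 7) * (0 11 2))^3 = ((0 11 2)(1 5 7))^3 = (11)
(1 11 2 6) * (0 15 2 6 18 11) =(0 15 2 18 11 6 1) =[15, 0, 18, 3, 4, 5, 1, 7, 8, 9, 10, 6, 12, 13, 14, 2, 16, 17, 11]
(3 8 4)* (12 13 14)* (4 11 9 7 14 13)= (3 8 11 9 7 14 12 4)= [0, 1, 2, 8, 3, 5, 6, 14, 11, 7, 10, 9, 4, 13, 12]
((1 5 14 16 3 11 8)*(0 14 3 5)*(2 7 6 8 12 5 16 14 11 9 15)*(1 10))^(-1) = ((16)(0 11 12 5 3 9 15 2 7 6 8 10 1))^(-1) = (16)(0 1 10 8 6 7 2 15 9 3 5 12 11)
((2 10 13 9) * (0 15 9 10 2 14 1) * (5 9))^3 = (0 9)(1 5)(10 13)(14 15)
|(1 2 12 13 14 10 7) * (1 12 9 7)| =8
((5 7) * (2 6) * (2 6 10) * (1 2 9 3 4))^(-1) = (1 4 3 9 10 2)(5 7)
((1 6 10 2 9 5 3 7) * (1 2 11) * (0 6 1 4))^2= ((0 6 10 11 4)(2 9 5 3 7))^2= (0 10 4 6 11)(2 5 7 9 3)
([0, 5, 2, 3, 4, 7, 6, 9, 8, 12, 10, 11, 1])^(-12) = (1 9 5 12 7)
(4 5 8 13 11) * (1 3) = (1 3)(4 5 8 13 11) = [0, 3, 2, 1, 5, 8, 6, 7, 13, 9, 10, 4, 12, 11]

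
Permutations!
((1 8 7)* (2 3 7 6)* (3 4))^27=((1 8 6 2 4 3 7))^27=(1 7 3 4 2 6 8)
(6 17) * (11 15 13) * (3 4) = (3 4)(6 17)(11 15 13) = [0, 1, 2, 4, 3, 5, 17, 7, 8, 9, 10, 15, 12, 11, 14, 13, 16, 6]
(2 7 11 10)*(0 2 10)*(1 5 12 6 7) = (0 2 1 5 12 6 7 11) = [2, 5, 1, 3, 4, 12, 7, 11, 8, 9, 10, 0, 6]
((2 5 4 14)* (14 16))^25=(16)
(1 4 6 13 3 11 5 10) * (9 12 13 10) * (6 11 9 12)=[0, 4, 2, 9, 11, 12, 10, 7, 8, 6, 1, 5, 13, 3]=(1 4 11 5 12 13 3 9 6 10)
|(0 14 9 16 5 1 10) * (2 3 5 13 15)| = |(0 14 9 16 13 15 2 3 5 1 10)| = 11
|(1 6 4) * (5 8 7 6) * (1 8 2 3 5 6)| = |(1 6 4 8 7)(2 3 5)| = 15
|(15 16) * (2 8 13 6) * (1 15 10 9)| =20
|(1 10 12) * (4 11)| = |(1 10 12)(4 11)| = 6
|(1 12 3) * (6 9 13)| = |(1 12 3)(6 9 13)| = 3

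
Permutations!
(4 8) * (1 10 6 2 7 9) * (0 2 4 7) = (0 2)(1 10 6 4 8 7 9) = [2, 10, 0, 3, 8, 5, 4, 9, 7, 1, 6]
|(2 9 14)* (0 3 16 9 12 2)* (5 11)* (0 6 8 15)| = |(0 3 16 9 14 6 8 15)(2 12)(5 11)| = 8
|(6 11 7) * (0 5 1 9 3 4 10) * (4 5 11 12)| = |(0 11 7 6 12 4 10)(1 9 3 5)| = 28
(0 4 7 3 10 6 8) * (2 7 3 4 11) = [11, 1, 7, 10, 3, 5, 8, 4, 0, 9, 6, 2] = (0 11 2 7 4 3 10 6 8)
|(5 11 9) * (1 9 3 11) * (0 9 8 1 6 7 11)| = |(0 9 5 6 7 11 3)(1 8)| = 14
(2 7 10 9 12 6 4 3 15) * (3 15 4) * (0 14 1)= (0 14 1)(2 7 10 9 12 6 3 4 15)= [14, 0, 7, 4, 15, 5, 3, 10, 8, 12, 9, 11, 6, 13, 1, 2]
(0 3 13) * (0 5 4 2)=(0 3 13 5 4 2)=[3, 1, 0, 13, 2, 4, 6, 7, 8, 9, 10, 11, 12, 5]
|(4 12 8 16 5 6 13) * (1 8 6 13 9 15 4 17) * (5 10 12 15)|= |(1 8 16 10 12 6 9 5 13 17)(4 15)|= 10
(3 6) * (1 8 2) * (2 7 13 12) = (1 8 7 13 12 2)(3 6) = [0, 8, 1, 6, 4, 5, 3, 13, 7, 9, 10, 11, 2, 12]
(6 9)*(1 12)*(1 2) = (1 12 2)(6 9) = [0, 12, 1, 3, 4, 5, 9, 7, 8, 6, 10, 11, 2]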